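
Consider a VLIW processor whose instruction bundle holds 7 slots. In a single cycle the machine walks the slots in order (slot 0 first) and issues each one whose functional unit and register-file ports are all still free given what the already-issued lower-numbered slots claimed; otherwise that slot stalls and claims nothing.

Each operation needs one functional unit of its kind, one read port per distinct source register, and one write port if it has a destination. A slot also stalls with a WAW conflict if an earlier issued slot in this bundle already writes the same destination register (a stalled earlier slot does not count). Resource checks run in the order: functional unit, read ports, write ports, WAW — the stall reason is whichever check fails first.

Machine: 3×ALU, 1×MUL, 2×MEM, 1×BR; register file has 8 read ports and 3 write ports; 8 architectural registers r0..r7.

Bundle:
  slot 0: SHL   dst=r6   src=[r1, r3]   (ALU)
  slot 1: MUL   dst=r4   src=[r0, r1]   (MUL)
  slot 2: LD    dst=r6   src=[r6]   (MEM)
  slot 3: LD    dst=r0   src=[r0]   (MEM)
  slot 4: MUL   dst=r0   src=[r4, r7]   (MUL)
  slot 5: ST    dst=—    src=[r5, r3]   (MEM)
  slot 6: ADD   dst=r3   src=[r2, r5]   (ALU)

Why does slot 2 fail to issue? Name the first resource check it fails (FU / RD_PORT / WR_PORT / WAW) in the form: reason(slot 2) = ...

  0. ALU→r6 ⇒ go  {2A/1Mu/2Ld/1B | 6r 2w}
  1. MUL→r4 ⇒ go  {2A/0Mu/2Ld/1B | 4r 1w}
  2. MEM→r6 ⇒ no(WAW)  {2A/0Mu/2Ld/1B | 4r 1w}
  3. MEM→r0 ⇒ go  {2A/0Mu/1Ld/1B | 3r 0w}
  4. MUL→r0 ⇒ no(FU)  {2A/0Mu/1Ld/1B | 3r 0w}
  5. MEM ⇒ go  {2A/0Mu/0Ld/1B | 1r 0w}
  6. ALU→r3 ⇒ no(RD_PORT)  {2A/0Mu/0Ld/1B | 1r 0w}

reason(slot 2) = WAW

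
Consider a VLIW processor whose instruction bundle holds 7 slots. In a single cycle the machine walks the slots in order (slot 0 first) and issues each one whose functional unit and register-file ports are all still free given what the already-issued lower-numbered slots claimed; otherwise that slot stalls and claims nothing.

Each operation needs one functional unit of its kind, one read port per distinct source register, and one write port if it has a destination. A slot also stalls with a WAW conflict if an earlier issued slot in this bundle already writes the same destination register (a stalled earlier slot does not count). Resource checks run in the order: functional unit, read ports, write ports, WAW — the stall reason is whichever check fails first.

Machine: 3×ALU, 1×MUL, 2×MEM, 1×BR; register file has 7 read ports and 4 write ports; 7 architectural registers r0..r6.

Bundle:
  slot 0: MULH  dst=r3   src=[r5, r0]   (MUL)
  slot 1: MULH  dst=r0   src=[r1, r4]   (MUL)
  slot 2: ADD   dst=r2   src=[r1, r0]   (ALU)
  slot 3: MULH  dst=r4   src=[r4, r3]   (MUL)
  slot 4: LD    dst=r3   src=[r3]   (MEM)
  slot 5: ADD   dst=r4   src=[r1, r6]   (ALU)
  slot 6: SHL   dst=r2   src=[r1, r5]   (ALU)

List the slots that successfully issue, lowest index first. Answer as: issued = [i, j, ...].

#0 MUL src=r5,r0 dispatched  <A:3 Mu:0 Ld:2 B:1 rd:5 wr:3>
#1 MUL src=r1,r4 held:FU  <A:3 Mu:0 Ld:2 B:1 rd:5 wr:3>
#2 ALU src=r1,r0 dispatched  <A:2 Mu:0 Ld:2 B:1 rd:3 wr:2>
#3 MUL src=r4,r3 held:FU  <A:2 Mu:0 Ld:2 B:1 rd:3 wr:2>
#4 MEM src=r3 held:WAW  <A:2 Mu:0 Ld:2 B:1 rd:3 wr:2>
#5 ALU src=r1,r6 dispatched  <A:1 Mu:0 Ld:2 B:1 rd:1 wr:1>
#6 ALU src=r1,r5 held:RD_PORT  <A:1 Mu:0 Ld:2 B:1 rd:1 wr:1>

issued = [0, 2, 5]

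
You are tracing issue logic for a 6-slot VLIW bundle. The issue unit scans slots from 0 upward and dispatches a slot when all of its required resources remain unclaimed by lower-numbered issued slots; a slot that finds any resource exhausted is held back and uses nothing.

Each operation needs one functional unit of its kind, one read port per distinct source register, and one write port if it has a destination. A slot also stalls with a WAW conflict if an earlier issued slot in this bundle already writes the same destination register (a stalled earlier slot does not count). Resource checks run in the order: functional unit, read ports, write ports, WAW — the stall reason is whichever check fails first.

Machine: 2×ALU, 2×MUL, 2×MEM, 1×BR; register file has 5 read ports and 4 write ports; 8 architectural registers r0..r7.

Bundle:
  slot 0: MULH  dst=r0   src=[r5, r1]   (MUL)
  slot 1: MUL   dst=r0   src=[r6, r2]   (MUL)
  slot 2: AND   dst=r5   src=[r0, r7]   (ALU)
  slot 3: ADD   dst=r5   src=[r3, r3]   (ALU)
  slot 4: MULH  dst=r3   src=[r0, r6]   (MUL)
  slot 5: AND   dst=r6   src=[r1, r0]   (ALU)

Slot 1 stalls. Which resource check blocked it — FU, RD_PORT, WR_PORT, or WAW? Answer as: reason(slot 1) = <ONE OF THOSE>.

(0) want 1×MUL +2rd +1wr — yes → AL2|MU1|ME2|BR1|rd3|wr3
(1) want 1×MUL +2rd +1wr — WAW → AL2|MU1|ME2|BR1|rd3|wr3
(2) want 1×ALU +2rd +1wr — yes → AL1|MU1|ME2|BR1|rd1|wr2
(3) want 1×ALU +1rd +1wr — WAW → AL1|MU1|ME2|BR1|rd1|wr2
(4) want 1×MUL +2rd +1wr — RD_PORT → AL1|MU1|ME2|BR1|rd1|wr2
(5) want 1×ALU +2rd +1wr — RD_PORT → AL1|MU1|ME2|BR1|rd1|wr2

reason(slot 1) = WAW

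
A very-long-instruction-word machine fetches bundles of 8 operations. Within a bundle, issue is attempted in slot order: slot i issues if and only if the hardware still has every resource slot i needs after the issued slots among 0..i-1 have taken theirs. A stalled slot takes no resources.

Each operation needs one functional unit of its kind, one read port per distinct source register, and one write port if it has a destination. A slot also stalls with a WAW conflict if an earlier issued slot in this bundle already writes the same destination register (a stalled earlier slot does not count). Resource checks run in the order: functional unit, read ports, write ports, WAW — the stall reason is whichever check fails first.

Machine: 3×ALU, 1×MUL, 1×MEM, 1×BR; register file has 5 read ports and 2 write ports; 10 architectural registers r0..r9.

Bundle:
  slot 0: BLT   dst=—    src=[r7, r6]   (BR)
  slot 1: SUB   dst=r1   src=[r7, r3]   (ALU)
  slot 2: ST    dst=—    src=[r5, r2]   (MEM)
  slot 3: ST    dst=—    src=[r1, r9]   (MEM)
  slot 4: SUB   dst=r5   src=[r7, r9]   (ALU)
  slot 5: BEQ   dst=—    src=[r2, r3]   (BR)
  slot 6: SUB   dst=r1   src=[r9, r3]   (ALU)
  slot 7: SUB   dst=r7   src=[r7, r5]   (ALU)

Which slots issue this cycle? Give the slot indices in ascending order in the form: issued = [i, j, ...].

[0] BR needs rd=2 wr=0: ok; after: ALU=3 MUL=1 MEM=1 BR=0, R=3, W=2
[1] ALU needs rd=2 wr=1: ok; after: ALU=2 MUL=1 MEM=1 BR=0, R=1, W=1
[2] MEM needs rd=2 wr=0: RD_PORT; after: ALU=2 MUL=1 MEM=1 BR=0, R=1, W=1
[3] MEM needs rd=2 wr=0: RD_PORT; after: ALU=2 MUL=1 MEM=1 BR=0, R=1, W=1
[4] ALU needs rd=2 wr=1: RD_PORT; after: ALU=2 MUL=1 MEM=1 BR=0, R=1, W=1
[5] BR needs rd=2 wr=0: FU; after: ALU=2 MUL=1 MEM=1 BR=0, R=1, W=1
[6] ALU needs rd=2 wr=1: RD_PORT; after: ALU=2 MUL=1 MEM=1 BR=0, R=1, W=1
[7] ALU needs rd=2 wr=1: RD_PORT; after: ALU=2 MUL=1 MEM=1 BR=0, R=1, W=1

issued = [0, 1]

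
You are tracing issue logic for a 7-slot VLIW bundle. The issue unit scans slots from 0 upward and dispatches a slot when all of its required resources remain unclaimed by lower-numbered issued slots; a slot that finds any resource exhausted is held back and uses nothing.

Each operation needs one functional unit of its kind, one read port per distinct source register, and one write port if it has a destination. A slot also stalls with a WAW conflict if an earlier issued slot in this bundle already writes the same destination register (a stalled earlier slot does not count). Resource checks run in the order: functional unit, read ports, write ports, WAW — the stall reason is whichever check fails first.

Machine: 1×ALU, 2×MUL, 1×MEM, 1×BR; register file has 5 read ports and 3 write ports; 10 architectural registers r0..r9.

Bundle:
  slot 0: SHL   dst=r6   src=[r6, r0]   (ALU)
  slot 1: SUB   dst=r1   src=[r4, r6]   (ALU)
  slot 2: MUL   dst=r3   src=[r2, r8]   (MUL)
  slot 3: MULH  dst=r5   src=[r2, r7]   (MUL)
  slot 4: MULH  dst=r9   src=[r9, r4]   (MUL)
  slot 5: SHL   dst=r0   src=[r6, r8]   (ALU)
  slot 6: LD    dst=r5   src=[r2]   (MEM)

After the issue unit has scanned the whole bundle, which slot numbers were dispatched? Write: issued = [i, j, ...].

issued = [0, 2, 6]

#0 ALU src=r6,r0 dispatched  <A:0 Mu:2 Ld:1 B:1 rd:3 wr:2>
#1 ALU src=r4,r6 held:FU  <A:0 Mu:2 Ld:1 B:1 rd:3 wr:2>
#2 MUL src=r2,r8 dispatched  <A:0 Mu:1 Ld:1 B:1 rd:1 wr:1>
#3 MUL src=r2,r7 held:RD_PORT  <A:0 Mu:1 Ld:1 B:1 rd:1 wr:1>
#4 MUL src=r9,r4 held:RD_PORT  <A:0 Mu:1 Ld:1 B:1 rd:1 wr:1>
#5 ALU src=r6,r8 held:FU  <A:0 Mu:1 Ld:1 B:1 rd:1 wr:1>
#6 MEM src=r2 dispatched  <A:0 Mu:1 Ld:0 B:1 rd:0 wr:0>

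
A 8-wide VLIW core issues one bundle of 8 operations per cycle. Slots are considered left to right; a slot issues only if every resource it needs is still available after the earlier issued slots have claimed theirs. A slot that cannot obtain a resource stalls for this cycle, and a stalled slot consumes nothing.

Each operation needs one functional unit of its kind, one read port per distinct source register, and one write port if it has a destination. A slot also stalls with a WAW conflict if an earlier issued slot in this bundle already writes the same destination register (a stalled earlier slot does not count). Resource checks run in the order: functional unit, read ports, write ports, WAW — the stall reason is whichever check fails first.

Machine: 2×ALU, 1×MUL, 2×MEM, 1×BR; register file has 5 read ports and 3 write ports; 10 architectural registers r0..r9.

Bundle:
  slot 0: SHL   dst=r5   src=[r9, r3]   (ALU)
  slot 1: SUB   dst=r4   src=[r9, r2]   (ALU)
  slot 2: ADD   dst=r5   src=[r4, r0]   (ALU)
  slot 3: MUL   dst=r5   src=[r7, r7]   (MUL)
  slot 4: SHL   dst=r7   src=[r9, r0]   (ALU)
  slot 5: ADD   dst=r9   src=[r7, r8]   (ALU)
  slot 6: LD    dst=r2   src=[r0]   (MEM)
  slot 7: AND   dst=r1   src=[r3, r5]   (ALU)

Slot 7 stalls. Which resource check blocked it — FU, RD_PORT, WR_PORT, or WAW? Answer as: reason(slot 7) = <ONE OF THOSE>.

reason(slot 7) = FU

  0. ALU→r5 ⇒ go  {1A/1Mu/2Ld/1B | 3r 2w}
  1. ALU→r4 ⇒ go  {0A/1Mu/2Ld/1B | 1r 1w}
  2. ALU→r5 ⇒ no(FU)  {0A/1Mu/2Ld/1B | 1r 1w}
  3. MUL→r5 ⇒ no(WAW)  {0A/1Mu/2Ld/1B | 1r 1w}
  4. ALU→r7 ⇒ no(FU)  {0A/1Mu/2Ld/1B | 1r 1w}
  5. ALU→r9 ⇒ no(FU)  {0A/1Mu/2Ld/1B | 1r 1w}
  6. MEM→r2 ⇒ go  {0A/1Mu/1Ld/1B | 0r 0w}
  7. ALU→r1 ⇒ no(FU)  {0A/1Mu/1Ld/1B | 0r 0w}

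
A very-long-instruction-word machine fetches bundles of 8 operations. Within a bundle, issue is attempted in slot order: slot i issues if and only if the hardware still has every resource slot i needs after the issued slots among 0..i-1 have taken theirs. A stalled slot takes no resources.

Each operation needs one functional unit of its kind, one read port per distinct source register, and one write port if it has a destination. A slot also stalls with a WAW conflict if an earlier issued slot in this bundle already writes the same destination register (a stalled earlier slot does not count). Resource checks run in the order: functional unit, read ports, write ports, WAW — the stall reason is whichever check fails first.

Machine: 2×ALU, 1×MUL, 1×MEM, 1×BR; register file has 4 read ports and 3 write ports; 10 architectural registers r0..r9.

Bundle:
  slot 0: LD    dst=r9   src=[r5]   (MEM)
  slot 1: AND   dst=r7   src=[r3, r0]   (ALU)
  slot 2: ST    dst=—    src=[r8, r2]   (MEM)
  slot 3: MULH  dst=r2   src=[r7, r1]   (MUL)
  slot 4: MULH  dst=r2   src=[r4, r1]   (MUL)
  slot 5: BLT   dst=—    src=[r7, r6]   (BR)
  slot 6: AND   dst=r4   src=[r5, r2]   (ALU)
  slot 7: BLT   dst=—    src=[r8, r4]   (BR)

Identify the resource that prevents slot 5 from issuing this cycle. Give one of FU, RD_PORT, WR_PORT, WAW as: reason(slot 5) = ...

(0) want 1×MEM +1rd +1wr — yes → AL2|MU1|ME0|BR1|rd3|wr2
(1) want 1×ALU +2rd +1wr — yes → AL1|MU1|ME0|BR1|rd1|wr1
(2) want 1×MEM +2rd +0wr — FU → AL1|MU1|ME0|BR1|rd1|wr1
(3) want 1×MUL +2rd +1wr — RD_PORT → AL1|MU1|ME0|BR1|rd1|wr1
(4) want 1×MUL +2rd +1wr — RD_PORT → AL1|MU1|ME0|BR1|rd1|wr1
(5) want 1×BR +2rd +0wr — RD_PORT → AL1|MU1|ME0|BR1|rd1|wr1
(6) want 1×ALU +2rd +1wr — RD_PORT → AL1|MU1|ME0|BR1|rd1|wr1
(7) want 1×BR +2rd +0wr — RD_PORT → AL1|MU1|ME0|BR1|rd1|wr1

reason(slot 5) = RD_PORT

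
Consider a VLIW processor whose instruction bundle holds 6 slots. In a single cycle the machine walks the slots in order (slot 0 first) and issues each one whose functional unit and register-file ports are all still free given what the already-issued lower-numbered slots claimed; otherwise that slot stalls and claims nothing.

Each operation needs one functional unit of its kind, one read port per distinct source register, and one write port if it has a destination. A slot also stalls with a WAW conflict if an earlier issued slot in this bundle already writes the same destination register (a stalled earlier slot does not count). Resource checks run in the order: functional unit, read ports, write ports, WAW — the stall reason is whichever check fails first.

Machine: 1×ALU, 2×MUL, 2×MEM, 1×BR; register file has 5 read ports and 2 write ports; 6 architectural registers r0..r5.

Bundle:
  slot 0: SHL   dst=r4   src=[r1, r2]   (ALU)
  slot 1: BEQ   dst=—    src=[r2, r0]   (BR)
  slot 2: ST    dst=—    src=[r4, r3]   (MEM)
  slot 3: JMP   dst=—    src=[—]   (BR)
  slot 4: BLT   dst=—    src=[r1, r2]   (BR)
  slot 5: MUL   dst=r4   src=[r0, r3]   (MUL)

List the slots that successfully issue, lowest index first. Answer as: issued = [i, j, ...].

issued = [0, 1]

[0] ALU needs rd=2 wr=1: ok; after: ALU=0 MUL=2 MEM=2 BR=1, R=3, W=1
[1] BR needs rd=2 wr=0: ok; after: ALU=0 MUL=2 MEM=2 BR=0, R=1, W=1
[2] MEM needs rd=2 wr=0: RD_PORT; after: ALU=0 MUL=2 MEM=2 BR=0, R=1, W=1
[3] BR needs rd=0 wr=0: FU; after: ALU=0 MUL=2 MEM=2 BR=0, R=1, W=1
[4] BR needs rd=2 wr=0: FU; after: ALU=0 MUL=2 MEM=2 BR=0, R=1, W=1
[5] MUL needs rd=2 wr=1: RD_PORT; after: ALU=0 MUL=2 MEM=2 BR=0, R=1, W=1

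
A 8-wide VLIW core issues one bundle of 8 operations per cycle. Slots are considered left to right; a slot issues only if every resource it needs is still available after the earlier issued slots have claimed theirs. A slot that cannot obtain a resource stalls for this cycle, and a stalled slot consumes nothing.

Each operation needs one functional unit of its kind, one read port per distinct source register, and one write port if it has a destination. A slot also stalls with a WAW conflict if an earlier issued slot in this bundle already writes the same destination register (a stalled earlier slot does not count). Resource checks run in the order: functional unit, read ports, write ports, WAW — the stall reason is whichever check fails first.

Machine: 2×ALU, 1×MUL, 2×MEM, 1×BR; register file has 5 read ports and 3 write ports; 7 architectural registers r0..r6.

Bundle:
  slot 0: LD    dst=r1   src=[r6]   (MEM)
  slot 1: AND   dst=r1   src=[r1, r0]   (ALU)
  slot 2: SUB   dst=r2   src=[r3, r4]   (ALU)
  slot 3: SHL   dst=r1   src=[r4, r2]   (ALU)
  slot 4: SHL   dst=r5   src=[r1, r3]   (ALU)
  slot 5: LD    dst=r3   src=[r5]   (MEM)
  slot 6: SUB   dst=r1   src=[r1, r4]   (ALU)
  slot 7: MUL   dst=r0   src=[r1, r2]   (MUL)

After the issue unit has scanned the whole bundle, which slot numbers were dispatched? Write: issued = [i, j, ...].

(0) want 1×MEM +1rd +1wr — yes → AL2|MU1|ME1|BR1|rd4|wr2
(1) want 1×ALU +2rd +1wr — WAW → AL2|MU1|ME1|BR1|rd4|wr2
(2) want 1×ALU +2rd +1wr — yes → AL1|MU1|ME1|BR1|rd2|wr1
(3) want 1×ALU +2rd +1wr — WAW → AL1|MU1|ME1|BR1|rd2|wr1
(4) want 1×ALU +2rd +1wr — yes → AL0|MU1|ME1|BR1|rd0|wr0
(5) want 1×MEM +1rd +1wr — RD_PORT → AL0|MU1|ME1|BR1|rd0|wr0
(6) want 1×ALU +2rd +1wr — FU → AL0|MU1|ME1|BR1|rd0|wr0
(7) want 1×MUL +2rd +1wr — RD_PORT → AL0|MU1|ME1|BR1|rd0|wr0

issued = [0, 2, 4]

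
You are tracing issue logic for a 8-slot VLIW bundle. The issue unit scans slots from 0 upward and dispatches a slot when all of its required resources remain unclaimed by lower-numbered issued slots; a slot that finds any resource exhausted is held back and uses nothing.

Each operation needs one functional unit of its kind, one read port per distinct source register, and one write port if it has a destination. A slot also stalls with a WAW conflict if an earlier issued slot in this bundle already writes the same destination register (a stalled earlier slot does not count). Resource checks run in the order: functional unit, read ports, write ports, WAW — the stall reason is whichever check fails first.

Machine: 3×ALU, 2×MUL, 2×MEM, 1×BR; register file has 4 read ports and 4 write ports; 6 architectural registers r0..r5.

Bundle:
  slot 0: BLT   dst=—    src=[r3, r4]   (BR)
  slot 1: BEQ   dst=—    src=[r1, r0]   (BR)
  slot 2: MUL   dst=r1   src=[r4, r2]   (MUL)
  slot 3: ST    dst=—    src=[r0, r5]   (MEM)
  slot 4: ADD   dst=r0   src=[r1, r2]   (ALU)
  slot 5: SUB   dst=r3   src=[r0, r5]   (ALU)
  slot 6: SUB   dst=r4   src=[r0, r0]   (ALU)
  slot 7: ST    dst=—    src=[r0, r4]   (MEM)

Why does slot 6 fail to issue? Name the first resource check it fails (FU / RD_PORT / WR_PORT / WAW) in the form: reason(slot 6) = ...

(0) want 1×BR +2rd +0wr — yes → AL3|MU2|ME2|BR0|rd2|wr4
(1) want 1×BR +2rd +0wr — FU → AL3|MU2|ME2|BR0|rd2|wr4
(2) want 1×MUL +2rd +1wr — yes → AL3|MU1|ME2|BR0|rd0|wr3
(3) want 1×MEM +2rd +0wr — RD_PORT → AL3|MU1|ME2|BR0|rd0|wr3
(4) want 1×ALU +2rd +1wr — RD_PORT → AL3|MU1|ME2|BR0|rd0|wr3
(5) want 1×ALU +2rd +1wr — RD_PORT → AL3|MU1|ME2|BR0|rd0|wr3
(6) want 1×ALU +1rd +1wr — RD_PORT → AL3|MU1|ME2|BR0|rd0|wr3
(7) want 1×MEM +2rd +0wr — RD_PORT → AL3|MU1|ME2|BR0|rd0|wr3

reason(slot 6) = RD_PORT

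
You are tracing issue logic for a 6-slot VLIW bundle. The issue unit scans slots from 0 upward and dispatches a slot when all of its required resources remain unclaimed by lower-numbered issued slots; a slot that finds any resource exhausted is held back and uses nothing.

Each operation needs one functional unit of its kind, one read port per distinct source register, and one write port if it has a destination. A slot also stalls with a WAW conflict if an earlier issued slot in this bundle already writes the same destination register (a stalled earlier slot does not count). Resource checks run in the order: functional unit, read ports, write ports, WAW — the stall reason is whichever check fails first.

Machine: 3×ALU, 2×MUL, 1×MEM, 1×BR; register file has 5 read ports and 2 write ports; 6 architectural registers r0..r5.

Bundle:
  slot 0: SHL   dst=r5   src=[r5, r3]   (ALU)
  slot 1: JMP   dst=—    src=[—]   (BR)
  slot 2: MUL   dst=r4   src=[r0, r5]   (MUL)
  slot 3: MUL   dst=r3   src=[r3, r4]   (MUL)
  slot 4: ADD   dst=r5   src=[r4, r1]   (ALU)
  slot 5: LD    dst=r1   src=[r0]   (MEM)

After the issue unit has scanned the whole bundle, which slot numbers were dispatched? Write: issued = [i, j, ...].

#0 ALU src=r5,r3 dispatched  <A:2 Mu:2 Ld:1 B:1 rd:3 wr:1>
#1 BR src=- dispatched  <A:2 Mu:2 Ld:1 B:0 rd:3 wr:1>
#2 MUL src=r0,r5 dispatched  <A:2 Mu:1 Ld:1 B:0 rd:1 wr:0>
#3 MUL src=r3,r4 held:RD_PORT  <A:2 Mu:1 Ld:1 B:0 rd:1 wr:0>
#4 ALU src=r4,r1 held:RD_PORT  <A:2 Mu:1 Ld:1 B:0 rd:1 wr:0>
#5 MEM src=r0 held:WR_PORT  <A:2 Mu:1 Ld:1 B:0 rd:1 wr:0>

issued = [0, 1, 2]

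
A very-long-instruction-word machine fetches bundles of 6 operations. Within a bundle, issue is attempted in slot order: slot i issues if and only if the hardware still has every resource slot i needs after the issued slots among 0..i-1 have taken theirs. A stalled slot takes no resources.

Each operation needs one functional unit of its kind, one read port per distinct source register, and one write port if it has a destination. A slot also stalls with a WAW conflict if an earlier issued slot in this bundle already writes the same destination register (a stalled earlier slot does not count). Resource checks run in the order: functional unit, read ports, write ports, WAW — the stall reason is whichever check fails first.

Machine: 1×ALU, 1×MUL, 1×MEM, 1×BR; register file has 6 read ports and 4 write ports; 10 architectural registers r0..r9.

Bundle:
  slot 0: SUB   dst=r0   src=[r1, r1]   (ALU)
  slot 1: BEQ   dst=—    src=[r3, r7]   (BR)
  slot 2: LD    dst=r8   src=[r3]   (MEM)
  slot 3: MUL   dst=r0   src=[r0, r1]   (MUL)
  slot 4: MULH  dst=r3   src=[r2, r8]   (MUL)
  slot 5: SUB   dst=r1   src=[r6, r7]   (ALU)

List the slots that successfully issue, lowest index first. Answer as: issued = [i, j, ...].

issued = [0, 1, 2, 4]

  0. ALU→r0 ⇒ go  {0A/1Mu/1Ld/1B | 5r 3w}
  1. BR ⇒ go  {0A/1Mu/1Ld/0B | 3r 3w}
  2. MEM→r8 ⇒ go  {0A/1Mu/0Ld/0B | 2r 2w}
  3. MUL→r0 ⇒ no(WAW)  {0A/1Mu/0Ld/0B | 2r 2w}
  4. MUL→r3 ⇒ go  {0A/0Mu/0Ld/0B | 0r 1w}
  5. ALU→r1 ⇒ no(FU)  {0A/0Mu/0Ld/0B | 0r 1w}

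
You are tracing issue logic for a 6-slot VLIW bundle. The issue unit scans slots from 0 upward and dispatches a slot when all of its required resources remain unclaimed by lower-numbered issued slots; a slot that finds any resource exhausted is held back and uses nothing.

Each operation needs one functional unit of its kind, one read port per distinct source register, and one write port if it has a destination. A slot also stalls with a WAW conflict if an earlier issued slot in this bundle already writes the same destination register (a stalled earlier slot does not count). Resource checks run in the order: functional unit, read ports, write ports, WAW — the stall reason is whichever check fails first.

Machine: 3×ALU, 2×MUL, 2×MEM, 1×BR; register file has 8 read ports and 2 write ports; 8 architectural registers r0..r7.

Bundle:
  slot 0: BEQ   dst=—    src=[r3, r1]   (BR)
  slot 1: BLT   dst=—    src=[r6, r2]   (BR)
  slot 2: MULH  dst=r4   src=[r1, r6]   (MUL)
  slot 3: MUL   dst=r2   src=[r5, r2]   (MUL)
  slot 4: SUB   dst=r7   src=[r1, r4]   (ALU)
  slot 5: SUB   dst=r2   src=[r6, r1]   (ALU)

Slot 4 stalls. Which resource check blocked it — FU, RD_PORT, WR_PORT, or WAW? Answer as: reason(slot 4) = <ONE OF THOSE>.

reason(slot 4) = WR_PORT

(0) want 1×BR +2rd +0wr — yes → AL3|MU2|ME2|BR0|rd6|wr2
(1) want 1×BR +2rd +0wr — FU → AL3|MU2|ME2|BR0|rd6|wr2
(2) want 1×MUL +2rd +1wr — yes → AL3|MU1|ME2|BR0|rd4|wr1
(3) want 1×MUL +2rd +1wr — yes → AL3|MU0|ME2|BR0|rd2|wr0
(4) want 1×ALU +2rd +1wr — WR_PORT → AL3|MU0|ME2|BR0|rd2|wr0
(5) want 1×ALU +2rd +1wr — WR_PORT → AL3|MU0|ME2|BR0|rd2|wr0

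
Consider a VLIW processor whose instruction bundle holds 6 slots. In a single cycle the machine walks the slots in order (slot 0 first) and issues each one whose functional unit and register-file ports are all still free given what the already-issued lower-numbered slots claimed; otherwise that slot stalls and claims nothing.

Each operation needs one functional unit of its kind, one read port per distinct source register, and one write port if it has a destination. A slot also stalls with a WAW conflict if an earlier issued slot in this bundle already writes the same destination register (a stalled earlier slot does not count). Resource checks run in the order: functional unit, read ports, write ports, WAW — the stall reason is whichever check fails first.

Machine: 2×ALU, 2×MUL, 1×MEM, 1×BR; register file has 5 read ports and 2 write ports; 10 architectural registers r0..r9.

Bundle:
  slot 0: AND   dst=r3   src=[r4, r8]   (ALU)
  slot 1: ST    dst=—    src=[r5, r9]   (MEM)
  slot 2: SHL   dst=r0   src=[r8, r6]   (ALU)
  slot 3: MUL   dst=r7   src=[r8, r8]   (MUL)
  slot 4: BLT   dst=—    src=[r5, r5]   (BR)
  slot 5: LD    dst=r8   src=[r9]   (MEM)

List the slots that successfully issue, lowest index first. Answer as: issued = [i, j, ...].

[0] ALU needs rd=2 wr=1: ok; after: ALU=1 MUL=2 MEM=1 BR=1, R=3, W=1
[1] MEM needs rd=2 wr=0: ok; after: ALU=1 MUL=2 MEM=0 BR=1, R=1, W=1
[2] ALU needs rd=2 wr=1: RD_PORT; after: ALU=1 MUL=2 MEM=0 BR=1, R=1, W=1
[3] MUL needs rd=1 wr=1: ok; after: ALU=1 MUL=1 MEM=0 BR=1, R=0, W=0
[4] BR needs rd=1 wr=0: RD_PORT; after: ALU=1 MUL=1 MEM=0 BR=1, R=0, W=0
[5] MEM needs rd=1 wr=1: FU; after: ALU=1 MUL=1 MEM=0 BR=1, R=0, W=0

issued = [0, 1, 3]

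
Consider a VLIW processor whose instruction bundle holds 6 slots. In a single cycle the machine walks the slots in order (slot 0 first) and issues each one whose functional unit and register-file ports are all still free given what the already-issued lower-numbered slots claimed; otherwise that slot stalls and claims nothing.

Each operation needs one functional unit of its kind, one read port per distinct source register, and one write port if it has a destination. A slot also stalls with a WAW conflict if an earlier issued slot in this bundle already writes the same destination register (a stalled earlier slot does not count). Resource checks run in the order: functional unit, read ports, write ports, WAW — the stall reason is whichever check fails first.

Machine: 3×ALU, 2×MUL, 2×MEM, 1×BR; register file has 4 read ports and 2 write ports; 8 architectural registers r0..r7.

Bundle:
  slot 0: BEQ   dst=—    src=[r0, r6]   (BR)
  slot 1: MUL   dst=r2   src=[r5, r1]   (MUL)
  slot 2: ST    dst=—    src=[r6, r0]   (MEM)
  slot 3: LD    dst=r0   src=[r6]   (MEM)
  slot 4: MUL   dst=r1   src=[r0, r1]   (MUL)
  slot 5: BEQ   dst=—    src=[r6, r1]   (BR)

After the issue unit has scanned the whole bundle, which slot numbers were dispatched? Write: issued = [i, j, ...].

issued = [0, 1]

  0. BR ⇒ go  {3A/2Mu/2Ld/0B | 2r 2w}
  1. MUL→r2 ⇒ go  {3A/1Mu/2Ld/0B | 0r 1w}
  2. MEM ⇒ no(RD_PORT)  {3A/1Mu/2Ld/0B | 0r 1w}
  3. MEM→r0 ⇒ no(RD_PORT)  {3A/1Mu/2Ld/0B | 0r 1w}
  4. MUL→r1 ⇒ no(RD_PORT)  {3A/1Mu/2Ld/0B | 0r 1w}
  5. BR ⇒ no(FU)  {3A/1Mu/2Ld/0B | 0r 1w}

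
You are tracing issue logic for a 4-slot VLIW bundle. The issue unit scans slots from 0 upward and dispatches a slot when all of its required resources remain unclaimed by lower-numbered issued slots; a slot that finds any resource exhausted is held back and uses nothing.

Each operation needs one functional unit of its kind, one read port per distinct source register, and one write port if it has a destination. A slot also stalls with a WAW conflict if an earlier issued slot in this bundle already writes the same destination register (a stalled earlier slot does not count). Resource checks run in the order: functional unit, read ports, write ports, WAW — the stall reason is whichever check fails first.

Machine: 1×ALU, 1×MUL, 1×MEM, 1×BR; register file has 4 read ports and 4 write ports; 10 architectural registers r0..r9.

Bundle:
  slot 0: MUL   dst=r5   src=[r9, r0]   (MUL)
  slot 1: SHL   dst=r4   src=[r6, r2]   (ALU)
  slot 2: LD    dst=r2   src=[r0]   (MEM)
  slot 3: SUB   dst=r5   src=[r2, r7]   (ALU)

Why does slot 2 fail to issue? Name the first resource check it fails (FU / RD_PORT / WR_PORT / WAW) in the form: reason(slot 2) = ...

reason(slot 2) = RD_PORT

  0. MUL→r5 ⇒ go  {1A/0Mu/1Ld/1B | 2r 3w}
  1. ALU→r4 ⇒ go  {0A/0Mu/1Ld/1B | 0r 2w}
  2. MEM→r2 ⇒ no(RD_PORT)  {0A/0Mu/1Ld/1B | 0r 2w}
  3. ALU→r5 ⇒ no(FU)  {0A/0Mu/1Ld/1B | 0r 2w}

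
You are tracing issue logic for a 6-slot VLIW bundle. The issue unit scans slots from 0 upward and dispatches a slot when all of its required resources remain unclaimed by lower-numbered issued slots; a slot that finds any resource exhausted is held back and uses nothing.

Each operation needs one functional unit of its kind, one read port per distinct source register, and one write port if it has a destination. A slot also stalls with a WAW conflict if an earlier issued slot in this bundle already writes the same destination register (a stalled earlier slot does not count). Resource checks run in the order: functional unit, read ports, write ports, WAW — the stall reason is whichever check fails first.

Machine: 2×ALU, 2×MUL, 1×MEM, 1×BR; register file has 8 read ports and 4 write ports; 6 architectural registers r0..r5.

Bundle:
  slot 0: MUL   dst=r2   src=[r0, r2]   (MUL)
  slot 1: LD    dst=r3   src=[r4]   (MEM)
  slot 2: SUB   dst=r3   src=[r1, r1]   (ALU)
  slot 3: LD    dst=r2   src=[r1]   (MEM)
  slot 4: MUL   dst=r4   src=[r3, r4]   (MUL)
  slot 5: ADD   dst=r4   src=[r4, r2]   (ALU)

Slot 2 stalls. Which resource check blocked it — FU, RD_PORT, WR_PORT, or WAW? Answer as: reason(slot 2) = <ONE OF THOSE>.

  0. MUL→r2 ⇒ go  {2A/1Mu/1Ld/1B | 6r 3w}
  1. MEM→r3 ⇒ go  {2A/1Mu/0Ld/1B | 5r 2w}
  2. ALU→r3 ⇒ no(WAW)  {2A/1Mu/0Ld/1B | 5r 2w}
  3. MEM→r2 ⇒ no(FU)  {2A/1Mu/0Ld/1B | 5r 2w}
  4. MUL→r4 ⇒ go  {2A/0Mu/0Ld/1B | 3r 1w}
  5. ALU→r4 ⇒ no(WAW)  {2A/0Mu/0Ld/1B | 3r 1w}

reason(slot 2) = WAW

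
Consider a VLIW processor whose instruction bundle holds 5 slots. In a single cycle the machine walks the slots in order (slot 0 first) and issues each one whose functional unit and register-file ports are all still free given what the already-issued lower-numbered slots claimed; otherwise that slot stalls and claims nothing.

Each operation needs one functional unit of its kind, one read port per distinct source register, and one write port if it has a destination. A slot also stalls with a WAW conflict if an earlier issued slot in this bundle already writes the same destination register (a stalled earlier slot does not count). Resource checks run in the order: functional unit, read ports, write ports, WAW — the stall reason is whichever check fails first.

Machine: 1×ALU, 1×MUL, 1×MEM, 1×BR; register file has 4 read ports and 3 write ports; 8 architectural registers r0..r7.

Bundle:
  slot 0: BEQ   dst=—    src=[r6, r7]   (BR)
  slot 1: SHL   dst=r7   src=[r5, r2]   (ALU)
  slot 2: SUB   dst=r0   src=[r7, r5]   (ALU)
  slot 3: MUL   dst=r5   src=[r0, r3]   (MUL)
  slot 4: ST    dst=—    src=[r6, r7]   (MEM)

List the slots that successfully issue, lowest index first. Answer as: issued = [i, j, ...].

[0] BR needs rd=2 wr=0: ok; after: ALU=1 MUL=1 MEM=1 BR=0, R=2, W=3
[1] ALU needs rd=2 wr=1: ok; after: ALU=0 MUL=1 MEM=1 BR=0, R=0, W=2
[2] ALU needs rd=2 wr=1: FU; after: ALU=0 MUL=1 MEM=1 BR=0, R=0, W=2
[3] MUL needs rd=2 wr=1: RD_PORT; after: ALU=0 MUL=1 MEM=1 BR=0, R=0, W=2
[4] MEM needs rd=2 wr=0: RD_PORT; after: ALU=0 MUL=1 MEM=1 BR=0, R=0, W=2

issued = [0, 1]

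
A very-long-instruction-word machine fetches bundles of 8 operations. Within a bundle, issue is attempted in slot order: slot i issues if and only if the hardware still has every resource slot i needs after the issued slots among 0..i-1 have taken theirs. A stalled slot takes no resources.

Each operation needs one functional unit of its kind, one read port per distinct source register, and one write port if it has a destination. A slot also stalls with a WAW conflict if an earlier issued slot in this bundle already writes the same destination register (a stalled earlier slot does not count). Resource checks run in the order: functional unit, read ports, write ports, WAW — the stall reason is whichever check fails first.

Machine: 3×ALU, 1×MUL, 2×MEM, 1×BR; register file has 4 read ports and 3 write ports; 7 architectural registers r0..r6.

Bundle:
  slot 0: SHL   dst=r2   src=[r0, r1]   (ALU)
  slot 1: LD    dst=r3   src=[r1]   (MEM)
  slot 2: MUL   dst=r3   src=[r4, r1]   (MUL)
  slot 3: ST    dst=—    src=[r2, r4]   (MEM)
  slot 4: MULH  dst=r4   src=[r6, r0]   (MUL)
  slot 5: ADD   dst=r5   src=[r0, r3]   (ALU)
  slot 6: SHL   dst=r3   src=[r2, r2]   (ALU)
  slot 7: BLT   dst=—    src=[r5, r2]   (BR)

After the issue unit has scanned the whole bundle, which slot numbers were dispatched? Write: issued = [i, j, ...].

issued = [0, 1]

[0] ALU needs rd=2 wr=1: ok; after: ALU=2 MUL=1 MEM=2 BR=1, R=2, W=2
[1] MEM needs rd=1 wr=1: ok; after: ALU=2 MUL=1 MEM=1 BR=1, R=1, W=1
[2] MUL needs rd=2 wr=1: RD_PORT; after: ALU=2 MUL=1 MEM=1 BR=1, R=1, W=1
[3] MEM needs rd=2 wr=0: RD_PORT; after: ALU=2 MUL=1 MEM=1 BR=1, R=1, W=1
[4] MUL needs rd=2 wr=1: RD_PORT; after: ALU=2 MUL=1 MEM=1 BR=1, R=1, W=1
[5] ALU needs rd=2 wr=1: RD_PORT; after: ALU=2 MUL=1 MEM=1 BR=1, R=1, W=1
[6] ALU needs rd=1 wr=1: WAW; after: ALU=2 MUL=1 MEM=1 BR=1, R=1, W=1
[7] BR needs rd=2 wr=0: RD_PORT; after: ALU=2 MUL=1 MEM=1 BR=1, R=1, W=1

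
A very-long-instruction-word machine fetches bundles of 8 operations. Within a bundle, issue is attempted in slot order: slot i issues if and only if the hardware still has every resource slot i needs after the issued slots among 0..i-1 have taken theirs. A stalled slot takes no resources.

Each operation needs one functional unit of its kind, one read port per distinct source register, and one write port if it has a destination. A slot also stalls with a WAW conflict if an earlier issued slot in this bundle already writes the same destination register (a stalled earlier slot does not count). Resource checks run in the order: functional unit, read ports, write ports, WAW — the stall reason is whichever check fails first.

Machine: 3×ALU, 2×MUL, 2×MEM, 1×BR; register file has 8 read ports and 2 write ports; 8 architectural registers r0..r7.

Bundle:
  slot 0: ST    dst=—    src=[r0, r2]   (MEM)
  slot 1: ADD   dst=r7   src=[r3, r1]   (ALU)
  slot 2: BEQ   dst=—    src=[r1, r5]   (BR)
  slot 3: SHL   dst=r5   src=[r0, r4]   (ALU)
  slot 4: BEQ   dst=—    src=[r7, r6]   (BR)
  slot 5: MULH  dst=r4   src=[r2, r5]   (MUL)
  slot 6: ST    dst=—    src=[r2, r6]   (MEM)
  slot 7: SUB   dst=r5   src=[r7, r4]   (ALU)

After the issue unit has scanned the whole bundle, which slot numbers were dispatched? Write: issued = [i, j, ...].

#0 MEM src=r0,r2 dispatched  <A:3 Mu:2 Ld:1 B:1 rd:6 wr:2>
#1 ALU src=r3,r1 dispatched  <A:2 Mu:2 Ld:1 B:1 rd:4 wr:1>
#2 BR src=r1,r5 dispatched  <A:2 Mu:2 Ld:1 B:0 rd:2 wr:1>
#3 ALU src=r0,r4 dispatched  <A:1 Mu:2 Ld:1 B:0 rd:0 wr:0>
#4 BR src=r7,r6 held:FU  <A:1 Mu:2 Ld:1 B:0 rd:0 wr:0>
#5 MUL src=r2,r5 held:RD_PORT  <A:1 Mu:2 Ld:1 B:0 rd:0 wr:0>
#6 MEM src=r2,r6 held:RD_PORT  <A:1 Mu:2 Ld:1 B:0 rd:0 wr:0>
#7 ALU src=r7,r4 held:RD_PORT  <A:1 Mu:2 Ld:1 B:0 rd:0 wr:0>

issued = [0, 1, 2, 3]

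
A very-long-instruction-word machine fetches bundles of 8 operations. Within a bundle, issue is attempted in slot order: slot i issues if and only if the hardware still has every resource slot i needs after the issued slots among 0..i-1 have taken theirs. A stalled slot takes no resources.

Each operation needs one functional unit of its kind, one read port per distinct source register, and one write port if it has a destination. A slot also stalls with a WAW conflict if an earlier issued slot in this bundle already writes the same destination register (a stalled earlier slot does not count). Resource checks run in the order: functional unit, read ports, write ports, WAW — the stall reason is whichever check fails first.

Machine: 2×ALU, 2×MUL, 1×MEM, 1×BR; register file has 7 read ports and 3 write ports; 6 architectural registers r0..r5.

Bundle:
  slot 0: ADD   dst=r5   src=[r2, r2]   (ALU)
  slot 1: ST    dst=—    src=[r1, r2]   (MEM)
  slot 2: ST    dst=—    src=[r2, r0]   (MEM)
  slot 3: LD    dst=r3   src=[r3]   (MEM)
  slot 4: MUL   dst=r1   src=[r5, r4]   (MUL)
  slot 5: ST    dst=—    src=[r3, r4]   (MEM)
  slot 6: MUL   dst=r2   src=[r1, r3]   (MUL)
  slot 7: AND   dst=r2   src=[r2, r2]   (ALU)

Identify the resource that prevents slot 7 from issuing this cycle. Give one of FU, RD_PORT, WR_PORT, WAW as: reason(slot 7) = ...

#0 ALU src=r2,r2 dispatched  <A:1 Mu:2 Ld:1 B:1 rd:6 wr:2>
#1 MEM src=r1,r2 dispatched  <A:1 Mu:2 Ld:0 B:1 rd:4 wr:2>
#2 MEM src=r2,r0 held:FU  <A:1 Mu:2 Ld:0 B:1 rd:4 wr:2>
#3 MEM src=r3 held:FU  <A:1 Mu:2 Ld:0 B:1 rd:4 wr:2>
#4 MUL src=r5,r4 dispatched  <A:1 Mu:1 Ld:0 B:1 rd:2 wr:1>
#5 MEM src=r3,r4 held:FU  <A:1 Mu:1 Ld:0 B:1 rd:2 wr:1>
#6 MUL src=r1,r3 dispatched  <A:1 Mu:0 Ld:0 B:1 rd:0 wr:0>
#7 ALU src=r2,r2 held:RD_PORT  <A:1 Mu:0 Ld:0 B:1 rd:0 wr:0>

reason(slot 7) = RD_PORT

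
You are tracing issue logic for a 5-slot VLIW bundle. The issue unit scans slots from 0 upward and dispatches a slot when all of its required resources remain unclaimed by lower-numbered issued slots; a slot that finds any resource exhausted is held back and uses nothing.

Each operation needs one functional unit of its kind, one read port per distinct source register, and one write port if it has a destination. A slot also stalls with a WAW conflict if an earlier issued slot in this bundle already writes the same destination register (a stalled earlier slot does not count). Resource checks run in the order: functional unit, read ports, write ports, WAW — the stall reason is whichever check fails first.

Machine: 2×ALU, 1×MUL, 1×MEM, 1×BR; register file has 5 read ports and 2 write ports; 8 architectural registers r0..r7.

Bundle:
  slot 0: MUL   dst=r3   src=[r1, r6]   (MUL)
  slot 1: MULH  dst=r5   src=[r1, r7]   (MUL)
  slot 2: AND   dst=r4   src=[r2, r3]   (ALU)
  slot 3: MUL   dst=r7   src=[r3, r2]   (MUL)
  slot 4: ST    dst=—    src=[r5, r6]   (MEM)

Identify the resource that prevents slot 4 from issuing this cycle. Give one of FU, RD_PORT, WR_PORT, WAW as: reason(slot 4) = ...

reason(slot 4) = RD_PORT

slot 0 (MUL): ISSUE — free A2,Mu0,Ld1,B1 rp3 wp1
slot 1 (MUL): stall FU — free A2,Mu0,Ld1,B1 rp3 wp1
slot 2 (ALU): ISSUE — free A1,Mu0,Ld1,B1 rp1 wp0
slot 3 (MUL): stall FU — free A1,Mu0,Ld1,B1 rp1 wp0
slot 4 (MEM): stall RD_PORT — free A1,Mu0,Ld1,B1 rp1 wp0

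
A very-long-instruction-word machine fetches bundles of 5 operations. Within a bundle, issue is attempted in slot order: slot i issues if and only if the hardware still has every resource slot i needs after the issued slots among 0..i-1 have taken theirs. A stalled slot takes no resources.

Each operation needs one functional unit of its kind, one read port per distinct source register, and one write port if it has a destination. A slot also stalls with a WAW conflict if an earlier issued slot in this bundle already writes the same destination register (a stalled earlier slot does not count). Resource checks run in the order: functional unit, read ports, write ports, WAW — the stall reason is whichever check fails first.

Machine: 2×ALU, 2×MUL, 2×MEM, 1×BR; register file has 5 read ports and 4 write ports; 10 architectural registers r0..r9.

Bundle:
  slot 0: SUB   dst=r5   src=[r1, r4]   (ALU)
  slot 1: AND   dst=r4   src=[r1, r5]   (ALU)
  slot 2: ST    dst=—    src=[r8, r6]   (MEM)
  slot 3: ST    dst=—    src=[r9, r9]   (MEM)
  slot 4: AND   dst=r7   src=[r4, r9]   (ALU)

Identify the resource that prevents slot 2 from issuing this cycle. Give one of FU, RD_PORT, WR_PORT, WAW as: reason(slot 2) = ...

  0. ALU→r5 ⇒ go  {1A/2Mu/2Ld/1B | 3r 3w}
  1. ALU→r4 ⇒ go  {0A/2Mu/2Ld/1B | 1r 2w}
  2. MEM ⇒ no(RD_PORT)  {0A/2Mu/2Ld/1B | 1r 2w}
  3. MEM ⇒ go  {0A/2Mu/1Ld/1B | 0r 2w}
  4. ALU→r7 ⇒ no(FU)  {0A/2Mu/1Ld/1B | 0r 2w}

reason(slot 2) = RD_PORT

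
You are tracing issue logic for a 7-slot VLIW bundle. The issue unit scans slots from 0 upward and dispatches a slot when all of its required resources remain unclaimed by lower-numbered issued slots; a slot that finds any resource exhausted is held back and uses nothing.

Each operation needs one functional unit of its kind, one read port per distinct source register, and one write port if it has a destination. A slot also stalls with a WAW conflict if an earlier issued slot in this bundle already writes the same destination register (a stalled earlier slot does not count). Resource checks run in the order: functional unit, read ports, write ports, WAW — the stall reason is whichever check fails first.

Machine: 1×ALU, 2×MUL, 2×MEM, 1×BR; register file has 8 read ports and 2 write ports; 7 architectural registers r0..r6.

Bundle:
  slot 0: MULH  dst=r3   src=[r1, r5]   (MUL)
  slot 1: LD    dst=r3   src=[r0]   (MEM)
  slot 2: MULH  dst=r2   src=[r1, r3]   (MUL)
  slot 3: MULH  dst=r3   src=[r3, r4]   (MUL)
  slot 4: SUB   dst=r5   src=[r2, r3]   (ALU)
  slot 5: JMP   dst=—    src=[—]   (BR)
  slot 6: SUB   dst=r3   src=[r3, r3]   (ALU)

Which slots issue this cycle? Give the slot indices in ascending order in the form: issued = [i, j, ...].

issued = [0, 2, 5]

slot 0 (MUL): ISSUE — free A1,Mu1,Ld2,B1 rp6 wp1
slot 1 (MEM): stall WAW — free A1,Mu1,Ld2,B1 rp6 wp1
slot 2 (MUL): ISSUE — free A1,Mu0,Ld2,B1 rp4 wp0
slot 3 (MUL): stall FU — free A1,Mu0,Ld2,B1 rp4 wp0
slot 4 (ALU): stall WR_PORT — free A1,Mu0,Ld2,B1 rp4 wp0
slot 5 (BR): ISSUE — free A1,Mu0,Ld2,B0 rp4 wp0
slot 6 (ALU): stall WR_PORT — free A1,Mu0,Ld2,B0 rp4 wp0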